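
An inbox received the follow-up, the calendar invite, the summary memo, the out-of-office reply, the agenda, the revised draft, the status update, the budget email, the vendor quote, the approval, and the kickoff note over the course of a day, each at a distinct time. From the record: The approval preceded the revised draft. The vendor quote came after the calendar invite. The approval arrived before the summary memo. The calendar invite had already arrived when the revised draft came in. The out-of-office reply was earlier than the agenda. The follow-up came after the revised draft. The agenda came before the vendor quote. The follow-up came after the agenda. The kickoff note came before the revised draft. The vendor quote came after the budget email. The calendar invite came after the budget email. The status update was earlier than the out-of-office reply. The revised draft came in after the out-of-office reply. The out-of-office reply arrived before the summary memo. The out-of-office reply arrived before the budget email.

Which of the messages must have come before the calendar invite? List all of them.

the budget email, the out-of-office reply, the status update

Directly stated before the calendar invite: the budget email.
The out-of-office reply reaches the calendar invite via the out-of-office reply → the budget email → the calendar invite.
The status update reaches the calendar invite via the status update → the out-of-office reply → the budget email → the calendar invite.
No chain forces the kickoff note (or any of the others) ahead of the calendar invite.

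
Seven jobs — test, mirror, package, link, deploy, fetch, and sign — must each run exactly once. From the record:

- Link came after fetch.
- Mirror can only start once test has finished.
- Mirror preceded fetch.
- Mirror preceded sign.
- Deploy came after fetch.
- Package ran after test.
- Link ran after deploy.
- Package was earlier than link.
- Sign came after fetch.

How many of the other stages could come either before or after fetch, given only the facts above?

Forced before fetch: mirror and test; forced after fetch: deploy, link, and sign.
That leaves package with no forced order relative to fetch — 1.

1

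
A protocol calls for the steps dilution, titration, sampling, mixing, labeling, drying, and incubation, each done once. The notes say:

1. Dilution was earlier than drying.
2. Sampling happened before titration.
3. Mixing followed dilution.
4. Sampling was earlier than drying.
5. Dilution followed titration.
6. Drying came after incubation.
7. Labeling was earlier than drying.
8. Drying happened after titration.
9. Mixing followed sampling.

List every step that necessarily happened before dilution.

sampling, titration

Directly stated before dilution: titration.
Sampling reaches dilution via sampling → titration → dilution.
No chain forces labeling (or any of the others) ahead of dilution.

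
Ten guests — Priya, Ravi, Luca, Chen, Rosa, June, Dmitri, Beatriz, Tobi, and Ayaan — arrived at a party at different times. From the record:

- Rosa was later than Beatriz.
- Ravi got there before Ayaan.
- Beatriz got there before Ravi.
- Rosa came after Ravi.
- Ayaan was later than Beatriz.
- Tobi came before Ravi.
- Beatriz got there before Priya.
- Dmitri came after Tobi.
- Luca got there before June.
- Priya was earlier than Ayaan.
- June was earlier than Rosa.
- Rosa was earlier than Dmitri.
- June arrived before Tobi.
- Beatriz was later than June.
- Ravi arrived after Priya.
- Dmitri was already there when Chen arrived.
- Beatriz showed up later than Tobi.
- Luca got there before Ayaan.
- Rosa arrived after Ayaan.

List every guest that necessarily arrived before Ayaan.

Beatriz, June, Luca, Priya, Ravi, Tobi

Directly stated before Ayaan: Beatriz, Luca, Priya, and Ravi.
June reaches Ayaan via June → Beatriz → Ayaan.
Tobi reaches Ayaan via Tobi → Ravi → Ayaan.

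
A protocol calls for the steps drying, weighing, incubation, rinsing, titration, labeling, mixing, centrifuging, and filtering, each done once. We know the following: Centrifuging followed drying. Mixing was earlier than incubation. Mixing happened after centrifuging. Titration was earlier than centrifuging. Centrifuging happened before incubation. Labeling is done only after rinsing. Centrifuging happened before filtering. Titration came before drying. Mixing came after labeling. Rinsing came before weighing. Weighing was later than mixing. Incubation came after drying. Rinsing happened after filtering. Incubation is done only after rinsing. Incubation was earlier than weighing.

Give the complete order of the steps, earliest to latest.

titration, drying, centrifuging, filtering, rinsing, labeling, mixing, incubation, weighing

The constraints fix every adjacent pair, so only one ordering works:
titration → drying → centrifuging → filtering → rinsing → labeling → mixing → incubation → weighing.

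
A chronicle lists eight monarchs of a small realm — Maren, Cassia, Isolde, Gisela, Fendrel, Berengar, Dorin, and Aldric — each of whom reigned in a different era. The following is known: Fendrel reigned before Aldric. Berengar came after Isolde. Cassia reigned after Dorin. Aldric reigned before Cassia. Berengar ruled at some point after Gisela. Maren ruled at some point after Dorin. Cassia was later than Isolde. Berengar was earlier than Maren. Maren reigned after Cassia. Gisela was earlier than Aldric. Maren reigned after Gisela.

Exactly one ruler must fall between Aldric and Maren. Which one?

Tracing the constraints gives Aldric → Cassia → Maren, so Cassia sits after Aldric and before Maren.
No other ruler is forced both after Aldric and before Maren.

Cassia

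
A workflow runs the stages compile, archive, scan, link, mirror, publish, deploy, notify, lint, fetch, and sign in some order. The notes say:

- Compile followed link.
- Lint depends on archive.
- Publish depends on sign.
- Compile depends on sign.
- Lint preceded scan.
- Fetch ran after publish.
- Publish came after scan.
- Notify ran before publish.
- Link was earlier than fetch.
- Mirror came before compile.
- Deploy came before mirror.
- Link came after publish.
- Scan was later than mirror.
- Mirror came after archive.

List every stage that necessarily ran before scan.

Directly stated before scan: lint and mirror.
Archive reaches scan via archive → mirror → scan.
Deploy reaches scan via deploy → mirror → scan.
No chain forces compile (or any of the others) ahead of scan.

archive, deploy, lint, mirror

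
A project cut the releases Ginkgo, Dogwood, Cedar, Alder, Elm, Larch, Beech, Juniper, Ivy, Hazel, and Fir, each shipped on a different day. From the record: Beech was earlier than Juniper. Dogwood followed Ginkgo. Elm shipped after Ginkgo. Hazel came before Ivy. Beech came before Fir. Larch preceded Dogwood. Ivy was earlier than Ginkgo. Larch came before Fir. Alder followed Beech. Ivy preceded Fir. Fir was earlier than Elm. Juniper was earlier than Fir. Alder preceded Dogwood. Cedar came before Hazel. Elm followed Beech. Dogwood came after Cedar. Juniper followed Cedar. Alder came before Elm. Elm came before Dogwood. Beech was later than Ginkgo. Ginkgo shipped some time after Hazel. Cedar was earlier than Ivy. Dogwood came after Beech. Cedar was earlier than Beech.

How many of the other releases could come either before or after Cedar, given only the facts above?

1

Forced after Cedar: Alder, Beech, Dogwood, Elm, Fir, Ginkgo, Hazel, Ivy, and Juniper.
That leaves Larch with no forced order relative to Cedar — 1.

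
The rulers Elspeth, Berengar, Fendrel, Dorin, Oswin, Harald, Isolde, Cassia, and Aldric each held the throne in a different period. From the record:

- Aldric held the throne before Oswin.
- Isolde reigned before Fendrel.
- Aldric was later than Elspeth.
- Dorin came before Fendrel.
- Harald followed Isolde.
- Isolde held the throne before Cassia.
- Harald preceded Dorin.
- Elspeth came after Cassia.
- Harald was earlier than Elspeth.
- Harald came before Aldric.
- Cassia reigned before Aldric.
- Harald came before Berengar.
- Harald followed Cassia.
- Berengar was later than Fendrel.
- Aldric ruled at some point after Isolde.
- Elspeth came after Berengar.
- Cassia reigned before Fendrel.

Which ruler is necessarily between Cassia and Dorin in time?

Harald

Tracing the constraints gives Cassia → Harald → Dorin, so Harald sits after Cassia and before Dorin.
No other ruler is forced both after Cassia and before Dorin.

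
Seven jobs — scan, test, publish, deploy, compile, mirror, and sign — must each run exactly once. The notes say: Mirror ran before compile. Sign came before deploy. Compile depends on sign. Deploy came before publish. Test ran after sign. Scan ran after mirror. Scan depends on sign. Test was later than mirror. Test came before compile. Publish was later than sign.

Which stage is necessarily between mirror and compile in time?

test

Tracing the constraints gives mirror → test → compile, so test sits after mirror and before compile.
No other stage is forced both after mirror and before compile.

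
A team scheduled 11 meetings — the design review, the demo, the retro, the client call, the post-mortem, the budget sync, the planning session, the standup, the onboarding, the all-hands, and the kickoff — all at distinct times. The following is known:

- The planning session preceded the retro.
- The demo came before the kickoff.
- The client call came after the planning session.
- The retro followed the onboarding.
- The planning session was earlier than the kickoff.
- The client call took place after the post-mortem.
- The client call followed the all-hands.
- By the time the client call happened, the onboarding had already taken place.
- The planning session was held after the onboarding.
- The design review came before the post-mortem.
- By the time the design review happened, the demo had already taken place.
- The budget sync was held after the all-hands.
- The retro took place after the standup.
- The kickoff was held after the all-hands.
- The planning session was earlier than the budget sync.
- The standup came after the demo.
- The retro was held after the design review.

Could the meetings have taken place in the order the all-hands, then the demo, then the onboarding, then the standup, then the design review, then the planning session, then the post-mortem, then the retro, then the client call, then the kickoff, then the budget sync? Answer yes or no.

Check each stated constraint against the proposed order — e.g. the all-hands is ahead of the kickoff; the all-hands is ahead of the budget sync. Every pair is in the required order; nothing is violated.

yes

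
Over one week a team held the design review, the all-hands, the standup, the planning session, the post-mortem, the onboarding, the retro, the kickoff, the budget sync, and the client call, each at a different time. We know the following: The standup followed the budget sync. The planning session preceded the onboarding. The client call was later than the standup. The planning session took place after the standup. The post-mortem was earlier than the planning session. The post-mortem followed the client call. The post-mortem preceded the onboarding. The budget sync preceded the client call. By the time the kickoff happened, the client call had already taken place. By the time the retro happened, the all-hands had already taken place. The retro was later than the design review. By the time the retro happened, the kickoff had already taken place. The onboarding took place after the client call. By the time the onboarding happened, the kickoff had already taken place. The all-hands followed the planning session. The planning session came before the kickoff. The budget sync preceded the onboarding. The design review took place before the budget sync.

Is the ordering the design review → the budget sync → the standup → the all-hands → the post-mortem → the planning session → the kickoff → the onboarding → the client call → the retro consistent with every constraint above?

no

The constraints require the client call before the onboarding, but in the proposed sequence the onboarding appears ahead of the client call. That one violation is enough.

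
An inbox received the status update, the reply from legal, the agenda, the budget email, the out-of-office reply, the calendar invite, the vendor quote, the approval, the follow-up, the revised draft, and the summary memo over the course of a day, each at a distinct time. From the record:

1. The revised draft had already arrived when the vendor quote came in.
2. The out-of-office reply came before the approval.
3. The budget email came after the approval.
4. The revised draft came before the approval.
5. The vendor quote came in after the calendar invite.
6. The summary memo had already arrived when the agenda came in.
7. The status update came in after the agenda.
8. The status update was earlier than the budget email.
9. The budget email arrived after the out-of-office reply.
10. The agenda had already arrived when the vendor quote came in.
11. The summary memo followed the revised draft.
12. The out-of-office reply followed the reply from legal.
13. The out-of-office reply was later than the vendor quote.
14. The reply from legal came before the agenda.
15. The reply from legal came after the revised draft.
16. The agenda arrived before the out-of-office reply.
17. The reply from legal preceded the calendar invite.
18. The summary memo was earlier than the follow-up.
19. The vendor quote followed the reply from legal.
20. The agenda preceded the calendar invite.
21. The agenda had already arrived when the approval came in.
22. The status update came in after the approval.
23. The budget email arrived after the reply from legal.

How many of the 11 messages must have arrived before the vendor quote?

Directly stated before the vendor quote: the agenda, the calendar invite, the reply from legal, and the revised draft.
The summary memo reaches the vendor quote via the summary memo → the agenda → the vendor quote.
That's the agenda, the calendar invite, the reply from legal, the revised draft, and the summary memo — 5 in all.

5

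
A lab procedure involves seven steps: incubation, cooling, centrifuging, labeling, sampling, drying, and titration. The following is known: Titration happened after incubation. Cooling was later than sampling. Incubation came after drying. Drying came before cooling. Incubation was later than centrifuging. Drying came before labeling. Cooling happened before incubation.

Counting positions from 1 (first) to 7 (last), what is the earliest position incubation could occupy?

Centrifuging, cooling, drying, and sampling must all come before incubation — 4 forced predecessors.
Nothing else is forced ahead of incubation, so its earliest slot is position 4 + 1 = 5.

5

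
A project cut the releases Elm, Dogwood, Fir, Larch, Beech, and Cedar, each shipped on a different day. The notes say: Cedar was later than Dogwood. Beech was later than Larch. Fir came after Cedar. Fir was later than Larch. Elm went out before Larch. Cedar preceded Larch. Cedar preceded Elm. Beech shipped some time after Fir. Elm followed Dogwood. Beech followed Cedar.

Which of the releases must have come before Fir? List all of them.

Cedar, Dogwood, Elm, Larch

Directly stated before Fir: Cedar and Larch.
Dogwood reaches Fir via Dogwood → Cedar → Fir.
Elm reaches Fir via Elm → Larch → Fir.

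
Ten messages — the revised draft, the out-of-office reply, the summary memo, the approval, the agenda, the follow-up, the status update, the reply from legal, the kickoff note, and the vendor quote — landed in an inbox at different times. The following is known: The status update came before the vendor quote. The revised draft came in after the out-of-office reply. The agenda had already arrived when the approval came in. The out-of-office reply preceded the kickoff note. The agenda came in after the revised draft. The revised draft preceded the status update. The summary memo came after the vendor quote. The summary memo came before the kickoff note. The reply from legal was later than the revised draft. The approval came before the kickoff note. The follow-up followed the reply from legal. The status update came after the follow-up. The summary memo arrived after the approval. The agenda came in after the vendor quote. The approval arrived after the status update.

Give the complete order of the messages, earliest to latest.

the out-of-office reply, the revised draft, the reply from legal, the follow-up, the status update, the vendor quote, the agenda, the approval, the summary memo, the kickoff note

The constraints fix every adjacent pair, so only one ordering works:
the out-of-office reply → the revised draft → the reply from legal → the follow-up → the status update → the vendor quote → the agenda → the approval → the summary memo → the kickoff note.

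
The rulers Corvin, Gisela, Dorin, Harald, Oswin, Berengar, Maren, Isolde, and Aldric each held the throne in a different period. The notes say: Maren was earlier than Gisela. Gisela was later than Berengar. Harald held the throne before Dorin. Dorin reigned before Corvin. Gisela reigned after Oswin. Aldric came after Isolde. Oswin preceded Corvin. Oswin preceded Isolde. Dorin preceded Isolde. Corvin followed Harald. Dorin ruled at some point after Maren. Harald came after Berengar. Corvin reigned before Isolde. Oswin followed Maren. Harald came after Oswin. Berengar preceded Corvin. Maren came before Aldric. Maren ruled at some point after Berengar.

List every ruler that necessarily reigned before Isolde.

Directly stated before Isolde: Corvin, Dorin, and Oswin.
Berengar reaches Isolde via Berengar → Corvin → Isolde.
Harald reaches Isolde via Harald → Dorin → Isolde.
Maren reaches Isolde via Maren → Oswin → Isolde.
No chain forces Aldric (or any of the others) ahead of Isolde.

Berengar, Corvin, Dorin, Harald, Maren, Oswin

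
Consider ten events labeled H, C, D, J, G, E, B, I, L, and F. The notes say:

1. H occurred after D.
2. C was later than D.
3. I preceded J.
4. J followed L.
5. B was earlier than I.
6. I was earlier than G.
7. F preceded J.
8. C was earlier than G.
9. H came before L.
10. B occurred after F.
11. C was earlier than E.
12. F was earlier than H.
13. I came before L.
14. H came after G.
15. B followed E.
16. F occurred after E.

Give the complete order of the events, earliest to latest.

D, C, E, F, B, I, G, H, L, J

The constraints fix every adjacent pair, so only one ordering works:
D → C → E → F → B → I → G → H → L → J.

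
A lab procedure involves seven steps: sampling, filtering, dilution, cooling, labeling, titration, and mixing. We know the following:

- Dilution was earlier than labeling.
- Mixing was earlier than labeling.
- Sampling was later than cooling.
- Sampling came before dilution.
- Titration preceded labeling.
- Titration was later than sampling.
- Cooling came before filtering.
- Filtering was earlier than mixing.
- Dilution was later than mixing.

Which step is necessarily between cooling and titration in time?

sampling

Tracing the constraints gives cooling → sampling → titration, so sampling sits after cooling and before titration.
No other step is forced both after cooling and before titration.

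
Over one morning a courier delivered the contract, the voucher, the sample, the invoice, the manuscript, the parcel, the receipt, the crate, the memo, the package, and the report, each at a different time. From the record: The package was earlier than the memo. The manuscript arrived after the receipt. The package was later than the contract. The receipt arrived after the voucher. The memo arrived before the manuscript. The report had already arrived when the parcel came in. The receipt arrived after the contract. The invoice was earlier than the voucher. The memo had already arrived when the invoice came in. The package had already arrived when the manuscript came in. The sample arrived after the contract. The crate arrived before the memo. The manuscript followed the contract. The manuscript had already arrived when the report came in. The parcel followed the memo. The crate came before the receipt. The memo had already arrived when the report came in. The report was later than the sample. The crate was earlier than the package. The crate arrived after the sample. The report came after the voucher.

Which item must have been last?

the parcel

Every other item has a chain of constraints placing it before the parcel, so the parcel is last.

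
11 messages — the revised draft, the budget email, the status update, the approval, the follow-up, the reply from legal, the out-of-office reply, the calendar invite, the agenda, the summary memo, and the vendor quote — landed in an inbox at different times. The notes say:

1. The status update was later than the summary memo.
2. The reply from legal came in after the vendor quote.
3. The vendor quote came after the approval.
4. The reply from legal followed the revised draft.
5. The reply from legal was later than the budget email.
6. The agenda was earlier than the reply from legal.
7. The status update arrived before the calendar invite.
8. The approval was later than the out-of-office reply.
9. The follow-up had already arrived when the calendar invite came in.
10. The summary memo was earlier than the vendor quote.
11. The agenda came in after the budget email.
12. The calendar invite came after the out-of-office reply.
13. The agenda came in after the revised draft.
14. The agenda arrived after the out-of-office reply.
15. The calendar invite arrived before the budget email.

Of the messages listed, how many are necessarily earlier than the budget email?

Directly stated before the budget email: the calendar invite.
The follow-up reaches the budget email via the follow-up → the calendar invite → the budget email.
The out-of-office reply reaches the budget email via the out-of-office reply → the calendar invite → the budget email.
The status update reaches the budget email via the status update → the calendar invite → the budget email.
Likewise the summary memo reaches the budget email by chaining the stated constraints.
No chain forces the approval (or any of the others) ahead of the budget email.
That's the calendar invite, the follow-up, the out-of-office reply, the status update, and the summary memo — 5 in all.

5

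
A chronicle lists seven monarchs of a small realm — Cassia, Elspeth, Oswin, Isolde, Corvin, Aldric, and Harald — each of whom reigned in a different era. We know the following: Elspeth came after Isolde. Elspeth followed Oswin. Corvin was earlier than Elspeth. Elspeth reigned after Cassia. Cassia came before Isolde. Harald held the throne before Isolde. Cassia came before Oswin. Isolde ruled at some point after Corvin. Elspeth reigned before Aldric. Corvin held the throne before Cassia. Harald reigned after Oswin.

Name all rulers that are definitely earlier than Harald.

Cassia, Corvin, Oswin

Directly stated before Harald: Oswin.
Cassia reaches Harald via Cassia → Oswin → Harald.
Corvin reaches Harald via Corvin → Cassia → Oswin → Harald.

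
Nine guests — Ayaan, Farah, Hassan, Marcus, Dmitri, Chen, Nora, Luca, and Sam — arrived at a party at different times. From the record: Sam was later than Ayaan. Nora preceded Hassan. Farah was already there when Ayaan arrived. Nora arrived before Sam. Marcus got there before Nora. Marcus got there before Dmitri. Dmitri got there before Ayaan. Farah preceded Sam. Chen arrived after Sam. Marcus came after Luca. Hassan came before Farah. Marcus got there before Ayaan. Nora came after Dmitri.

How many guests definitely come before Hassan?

Directly stated before Hassan: Nora.
Dmitri reaches Hassan via Dmitri → Nora → Hassan.
Luca reaches Hassan via Luca → Marcus → Nora → Hassan.
Marcus reaches Hassan via Marcus → Nora → Hassan.
No chain forces Farah (or any of the others) ahead of Hassan.
That's Dmitri, Luca, Marcus, and Nora — 4 in all.

4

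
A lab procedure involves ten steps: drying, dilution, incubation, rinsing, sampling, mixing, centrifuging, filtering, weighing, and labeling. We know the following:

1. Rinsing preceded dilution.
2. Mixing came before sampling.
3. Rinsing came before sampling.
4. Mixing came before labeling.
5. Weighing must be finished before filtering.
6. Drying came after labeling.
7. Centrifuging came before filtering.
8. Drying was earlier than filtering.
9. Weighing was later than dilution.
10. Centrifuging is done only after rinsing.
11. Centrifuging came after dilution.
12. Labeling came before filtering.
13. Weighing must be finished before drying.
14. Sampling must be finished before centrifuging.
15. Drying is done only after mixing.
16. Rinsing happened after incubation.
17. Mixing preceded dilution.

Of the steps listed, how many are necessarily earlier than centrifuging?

5

Directly stated before centrifuging: dilution, rinsing, and sampling.
Incubation reaches centrifuging via incubation → rinsing → centrifuging.
Mixing reaches centrifuging via mixing → dilution → centrifuging.
No chain forces weighing (or any of the others) ahead of centrifuging.
That's dilution, incubation, mixing, rinsing, and sampling — 5 in all.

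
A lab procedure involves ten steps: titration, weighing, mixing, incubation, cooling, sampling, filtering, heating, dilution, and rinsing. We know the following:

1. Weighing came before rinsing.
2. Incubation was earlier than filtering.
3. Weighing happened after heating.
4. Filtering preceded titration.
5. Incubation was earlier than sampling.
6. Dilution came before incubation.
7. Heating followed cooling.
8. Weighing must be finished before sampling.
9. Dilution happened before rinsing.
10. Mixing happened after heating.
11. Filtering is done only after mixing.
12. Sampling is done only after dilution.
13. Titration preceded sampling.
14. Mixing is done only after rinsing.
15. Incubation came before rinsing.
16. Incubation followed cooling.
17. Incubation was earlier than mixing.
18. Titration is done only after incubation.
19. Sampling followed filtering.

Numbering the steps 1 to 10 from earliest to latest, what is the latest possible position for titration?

9

Titration must come before sampling — 1 step forced after it.
Everything else can be placed before titration in some valid order, so titration can sit as late as position 10 − 1 = 9.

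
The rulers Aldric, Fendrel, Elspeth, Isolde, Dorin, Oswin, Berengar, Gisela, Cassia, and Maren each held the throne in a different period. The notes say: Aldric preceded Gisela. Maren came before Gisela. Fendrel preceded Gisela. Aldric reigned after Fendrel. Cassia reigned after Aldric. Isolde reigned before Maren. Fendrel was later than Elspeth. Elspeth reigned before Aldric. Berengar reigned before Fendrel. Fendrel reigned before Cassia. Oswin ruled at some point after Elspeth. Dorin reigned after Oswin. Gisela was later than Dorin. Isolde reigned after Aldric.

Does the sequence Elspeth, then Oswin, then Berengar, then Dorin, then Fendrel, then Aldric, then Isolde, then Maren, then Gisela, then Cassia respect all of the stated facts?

yes

Check each stated constraint against the proposed order — e.g. Fendrel is ahead of Cassia; Dorin is ahead of Gisela. Every pair is in the required order; nothing is violated.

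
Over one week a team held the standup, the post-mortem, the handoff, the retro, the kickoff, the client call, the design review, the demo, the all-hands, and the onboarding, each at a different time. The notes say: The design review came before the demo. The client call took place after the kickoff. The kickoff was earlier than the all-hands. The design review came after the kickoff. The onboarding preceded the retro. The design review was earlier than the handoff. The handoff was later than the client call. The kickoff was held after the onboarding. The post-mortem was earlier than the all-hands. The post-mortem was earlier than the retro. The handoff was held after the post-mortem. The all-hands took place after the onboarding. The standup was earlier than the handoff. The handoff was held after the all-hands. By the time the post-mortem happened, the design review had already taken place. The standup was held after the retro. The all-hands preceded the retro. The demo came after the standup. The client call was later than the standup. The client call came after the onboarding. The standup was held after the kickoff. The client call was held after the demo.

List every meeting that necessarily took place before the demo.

Directly stated before the demo: the design review and the standup.
The all-hands reaches the demo via the all-hands → the retro → the standup → the demo.
The kickoff reaches the demo via the kickoff → the standup → the demo.
The onboarding reaches the demo via the onboarding → the kickoff → the standup → the demo.
Likewise the post-mortem and the retro each reach the demo by chaining the stated constraints.
No chain forces the handoff (or any of the others) ahead of the demo.

the all-hands, the design review, the kickoff, the onboarding, the post-mortem, the retro, the standup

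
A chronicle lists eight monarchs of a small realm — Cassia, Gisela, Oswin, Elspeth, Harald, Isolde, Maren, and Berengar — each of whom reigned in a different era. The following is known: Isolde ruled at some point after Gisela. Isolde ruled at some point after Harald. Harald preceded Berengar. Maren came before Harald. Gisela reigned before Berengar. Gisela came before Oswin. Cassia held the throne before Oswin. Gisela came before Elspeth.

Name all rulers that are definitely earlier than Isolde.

Directly stated before Isolde: Gisela and Harald.
Maren reaches Isolde via Maren → Harald → Isolde.

Gisela, Harald, Maren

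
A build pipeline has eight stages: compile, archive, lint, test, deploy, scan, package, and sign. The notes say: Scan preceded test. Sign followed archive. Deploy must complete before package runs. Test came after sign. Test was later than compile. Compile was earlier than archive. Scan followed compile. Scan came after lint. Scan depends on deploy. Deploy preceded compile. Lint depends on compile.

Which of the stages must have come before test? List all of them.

Directly stated before test: compile, scan, and sign.
Archive reaches test via archive → sign → test.
Deploy reaches test via deploy → compile → test.
Lint reaches test via lint → scan → test.

archive, compile, deploy, lint, scan, sign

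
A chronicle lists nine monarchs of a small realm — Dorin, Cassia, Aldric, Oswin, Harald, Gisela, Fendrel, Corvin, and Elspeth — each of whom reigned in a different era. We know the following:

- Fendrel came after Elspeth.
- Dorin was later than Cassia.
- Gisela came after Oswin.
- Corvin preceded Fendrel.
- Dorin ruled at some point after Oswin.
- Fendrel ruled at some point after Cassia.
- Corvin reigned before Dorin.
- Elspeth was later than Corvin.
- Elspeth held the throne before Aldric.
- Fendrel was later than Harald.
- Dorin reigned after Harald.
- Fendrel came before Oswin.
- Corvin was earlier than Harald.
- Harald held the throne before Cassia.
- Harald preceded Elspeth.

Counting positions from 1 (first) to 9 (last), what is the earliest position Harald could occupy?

Corvin must come before Harald — 1 forced predecessor.
Nothing else is forced ahead of Harald, so their earliest slot is position 1 + 1 = 2.

2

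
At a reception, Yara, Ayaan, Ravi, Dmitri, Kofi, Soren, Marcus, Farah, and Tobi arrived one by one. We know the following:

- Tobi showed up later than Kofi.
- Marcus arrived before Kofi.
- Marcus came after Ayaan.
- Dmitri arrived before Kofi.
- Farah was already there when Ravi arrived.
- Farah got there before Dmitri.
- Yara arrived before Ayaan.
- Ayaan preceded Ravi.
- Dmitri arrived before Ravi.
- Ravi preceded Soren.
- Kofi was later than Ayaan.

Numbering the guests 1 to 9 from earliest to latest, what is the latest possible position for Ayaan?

Ayaan must come before Kofi, Marcus, Ravi, Soren, and Tobi — 5 guests forced after them.
Everything else can be placed before Ayaan in some valid order, so Ayaan can sit as late as position 9 − 5 = 4.

4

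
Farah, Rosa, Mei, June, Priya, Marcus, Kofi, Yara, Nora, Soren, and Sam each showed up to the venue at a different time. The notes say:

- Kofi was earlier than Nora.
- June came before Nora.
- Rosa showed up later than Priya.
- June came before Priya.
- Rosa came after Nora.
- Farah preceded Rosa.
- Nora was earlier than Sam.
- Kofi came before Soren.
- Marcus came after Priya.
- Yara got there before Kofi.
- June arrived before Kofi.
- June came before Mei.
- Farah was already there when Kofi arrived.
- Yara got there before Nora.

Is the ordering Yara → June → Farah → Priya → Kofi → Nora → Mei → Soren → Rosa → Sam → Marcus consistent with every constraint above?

Check each stated constraint against the proposed order — e.g. Farah is ahead of Rosa; Priya is ahead of Marcus. Every pair is in the required order; nothing is violated.

yes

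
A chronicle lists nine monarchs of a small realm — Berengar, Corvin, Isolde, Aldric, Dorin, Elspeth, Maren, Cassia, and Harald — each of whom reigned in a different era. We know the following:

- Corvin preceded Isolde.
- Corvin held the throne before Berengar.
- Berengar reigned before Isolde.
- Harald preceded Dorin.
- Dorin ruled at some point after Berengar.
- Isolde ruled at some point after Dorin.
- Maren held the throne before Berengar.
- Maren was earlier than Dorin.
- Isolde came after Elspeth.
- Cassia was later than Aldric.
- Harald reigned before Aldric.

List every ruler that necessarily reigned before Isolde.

Directly stated before Isolde: Berengar, Corvin, Dorin, and Elspeth.
Harald reaches Isolde via Harald → Dorin → Isolde.
Maren reaches Isolde via Maren → Berengar → Isolde.

Berengar, Corvin, Dorin, Elspeth, Harald, Maren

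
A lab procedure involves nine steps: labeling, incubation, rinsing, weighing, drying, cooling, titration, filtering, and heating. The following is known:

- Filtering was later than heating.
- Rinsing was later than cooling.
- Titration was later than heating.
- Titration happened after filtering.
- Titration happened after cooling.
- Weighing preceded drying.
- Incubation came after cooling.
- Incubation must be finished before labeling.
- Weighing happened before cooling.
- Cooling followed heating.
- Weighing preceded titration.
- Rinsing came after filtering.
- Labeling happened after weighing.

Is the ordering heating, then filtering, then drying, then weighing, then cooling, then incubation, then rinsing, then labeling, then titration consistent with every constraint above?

The constraints require weighing before drying, but in the proposed sequence drying appears ahead of weighing. That one violation is enough.

no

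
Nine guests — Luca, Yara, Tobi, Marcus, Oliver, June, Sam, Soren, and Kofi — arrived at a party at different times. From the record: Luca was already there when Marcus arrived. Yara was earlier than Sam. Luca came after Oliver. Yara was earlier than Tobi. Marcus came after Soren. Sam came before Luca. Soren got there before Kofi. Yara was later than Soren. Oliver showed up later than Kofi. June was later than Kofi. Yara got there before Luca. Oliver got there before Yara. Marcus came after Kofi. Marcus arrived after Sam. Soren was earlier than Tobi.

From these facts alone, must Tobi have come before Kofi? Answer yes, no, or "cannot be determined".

Tracing the constraints gives Kofi → Oliver → Yara → Tobi, so Kofi must come before Tobi.
That means Tobi cannot be before Kofi.

no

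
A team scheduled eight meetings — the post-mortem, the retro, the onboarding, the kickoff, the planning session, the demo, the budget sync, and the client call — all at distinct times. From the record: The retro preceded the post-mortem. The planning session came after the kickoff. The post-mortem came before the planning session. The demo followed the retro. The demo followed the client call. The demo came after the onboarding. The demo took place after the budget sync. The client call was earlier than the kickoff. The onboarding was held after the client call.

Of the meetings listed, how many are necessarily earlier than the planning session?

4

Directly stated before the planning session: the kickoff and the post-mortem.
The client call reaches the planning session via the client call → the kickoff → the planning session.
The retro reaches the planning session via the retro → the post-mortem → the planning session.
No chain forces the budget sync (or any of the others) ahead of the planning session.
That's the client call, the kickoff, the post-mortem, and the retro — 4 in all.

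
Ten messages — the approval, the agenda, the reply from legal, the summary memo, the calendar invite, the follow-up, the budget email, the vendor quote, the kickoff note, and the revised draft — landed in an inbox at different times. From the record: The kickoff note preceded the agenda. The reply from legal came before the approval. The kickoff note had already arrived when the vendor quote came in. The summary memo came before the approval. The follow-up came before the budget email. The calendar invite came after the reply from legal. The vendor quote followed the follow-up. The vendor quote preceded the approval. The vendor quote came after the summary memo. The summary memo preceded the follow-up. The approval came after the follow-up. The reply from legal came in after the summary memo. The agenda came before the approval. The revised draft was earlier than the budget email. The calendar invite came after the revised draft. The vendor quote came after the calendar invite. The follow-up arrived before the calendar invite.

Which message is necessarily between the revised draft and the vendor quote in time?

Tracing the constraints gives the revised draft → the calendar invite → the vendor quote, so the calendar invite sits after the revised draft and before the vendor quote.
No other message is forced both after the revised draft and before the vendor quote.

the calendar invite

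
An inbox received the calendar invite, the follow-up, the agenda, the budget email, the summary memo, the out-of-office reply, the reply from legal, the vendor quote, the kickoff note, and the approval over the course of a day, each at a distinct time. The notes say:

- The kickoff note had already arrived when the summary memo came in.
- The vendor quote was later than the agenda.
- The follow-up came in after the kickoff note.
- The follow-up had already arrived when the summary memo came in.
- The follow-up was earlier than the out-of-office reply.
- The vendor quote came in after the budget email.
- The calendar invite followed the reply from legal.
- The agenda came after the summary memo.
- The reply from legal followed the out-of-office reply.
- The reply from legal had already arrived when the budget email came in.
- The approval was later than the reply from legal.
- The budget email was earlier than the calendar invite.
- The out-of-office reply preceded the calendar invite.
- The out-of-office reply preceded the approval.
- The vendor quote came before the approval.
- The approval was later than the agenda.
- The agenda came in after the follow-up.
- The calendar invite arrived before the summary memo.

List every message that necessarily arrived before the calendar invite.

the budget email, the follow-up, the kickoff note, the out-of-office reply, the reply from legal

Directly stated before the calendar invite: the budget email, the out-of-office reply, and the reply from legal.
The follow-up reaches the calendar invite via the follow-up → the out-of-office reply → the calendar invite.
The kickoff note reaches the calendar invite via the kickoff note → the follow-up → the out-of-office reply → the calendar invite.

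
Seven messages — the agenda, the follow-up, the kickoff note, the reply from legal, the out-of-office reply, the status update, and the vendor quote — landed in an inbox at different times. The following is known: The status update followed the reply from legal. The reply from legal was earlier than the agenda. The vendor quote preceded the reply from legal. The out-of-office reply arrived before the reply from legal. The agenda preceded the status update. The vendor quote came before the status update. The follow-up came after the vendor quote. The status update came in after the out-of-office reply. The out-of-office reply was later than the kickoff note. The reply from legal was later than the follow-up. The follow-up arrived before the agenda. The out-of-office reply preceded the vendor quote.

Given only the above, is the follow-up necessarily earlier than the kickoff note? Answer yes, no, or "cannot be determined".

Tracing the constraints gives the kickoff note → the out-of-office reply → the vendor quote → the follow-up, so the kickoff note must come before the follow-up.
That means the follow-up cannot be before the kickoff note.

no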